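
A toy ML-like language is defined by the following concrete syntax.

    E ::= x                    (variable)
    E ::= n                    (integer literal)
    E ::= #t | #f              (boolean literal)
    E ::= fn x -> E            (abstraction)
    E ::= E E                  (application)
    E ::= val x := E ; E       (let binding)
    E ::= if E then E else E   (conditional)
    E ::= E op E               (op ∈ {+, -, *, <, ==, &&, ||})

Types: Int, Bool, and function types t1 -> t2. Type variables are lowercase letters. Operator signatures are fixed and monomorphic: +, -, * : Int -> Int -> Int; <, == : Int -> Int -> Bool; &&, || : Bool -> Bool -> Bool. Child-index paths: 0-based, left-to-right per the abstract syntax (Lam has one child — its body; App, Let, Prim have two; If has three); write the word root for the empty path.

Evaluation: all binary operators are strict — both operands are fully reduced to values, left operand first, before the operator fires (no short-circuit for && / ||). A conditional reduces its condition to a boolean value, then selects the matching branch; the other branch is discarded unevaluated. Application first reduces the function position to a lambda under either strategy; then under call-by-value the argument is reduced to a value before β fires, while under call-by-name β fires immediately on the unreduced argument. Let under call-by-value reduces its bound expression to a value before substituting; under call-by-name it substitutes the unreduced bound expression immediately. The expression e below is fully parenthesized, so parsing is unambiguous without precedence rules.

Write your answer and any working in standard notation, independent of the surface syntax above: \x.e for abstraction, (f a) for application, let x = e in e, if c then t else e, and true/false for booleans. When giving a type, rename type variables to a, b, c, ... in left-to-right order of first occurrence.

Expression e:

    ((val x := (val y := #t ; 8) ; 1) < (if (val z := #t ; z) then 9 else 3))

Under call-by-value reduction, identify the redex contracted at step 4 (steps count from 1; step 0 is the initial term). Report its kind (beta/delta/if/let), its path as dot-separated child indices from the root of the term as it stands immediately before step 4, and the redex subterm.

Derivation:
step 0: ((let x = (let y = true in 8) in 1) < (if (let z = true in z) then 9 else 3))
step 1: [let@0.0] ((let x = 8 in 1) < (if (let z = true in z) then 9 else 3))
step 2: [let@0] (1 < (if (let z = true in z) then 9 else 3))
step 3: [let@1.0] (1 < (if true then 9 else 3))
step 4: [if@1] (1 < 9)

Answer: if at 1 : (if true then 9 else 3)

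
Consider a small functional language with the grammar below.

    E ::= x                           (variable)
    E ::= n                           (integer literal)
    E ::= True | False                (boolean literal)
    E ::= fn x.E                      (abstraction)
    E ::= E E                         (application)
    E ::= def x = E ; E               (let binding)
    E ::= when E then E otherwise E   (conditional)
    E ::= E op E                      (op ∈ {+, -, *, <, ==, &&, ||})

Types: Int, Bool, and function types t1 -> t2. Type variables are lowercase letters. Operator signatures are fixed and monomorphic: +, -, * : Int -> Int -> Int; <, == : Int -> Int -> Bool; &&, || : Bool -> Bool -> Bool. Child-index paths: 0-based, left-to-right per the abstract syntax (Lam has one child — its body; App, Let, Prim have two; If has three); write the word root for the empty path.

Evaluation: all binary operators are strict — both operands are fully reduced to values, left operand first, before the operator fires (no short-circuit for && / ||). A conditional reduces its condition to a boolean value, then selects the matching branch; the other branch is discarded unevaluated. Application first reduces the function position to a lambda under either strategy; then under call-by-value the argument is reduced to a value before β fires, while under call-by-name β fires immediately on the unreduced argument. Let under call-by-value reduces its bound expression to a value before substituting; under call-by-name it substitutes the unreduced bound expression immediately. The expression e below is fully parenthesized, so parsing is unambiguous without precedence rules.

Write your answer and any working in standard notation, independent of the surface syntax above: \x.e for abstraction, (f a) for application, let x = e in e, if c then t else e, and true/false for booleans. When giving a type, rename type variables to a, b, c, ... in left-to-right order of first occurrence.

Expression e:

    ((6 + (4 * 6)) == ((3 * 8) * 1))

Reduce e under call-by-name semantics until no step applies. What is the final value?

Derivation:
step 0: ((6 + (4 * 6)) == ((3 * 8) * 1))
step 1: [delta@0.1] ((6 + 24) == ((3 * 8) * 1))
step 2: [delta@0] (30 == ((3 * 8) * 1))
step 3: [delta@1.0] (30 == (24 * 1))
step 4: [delta@1] (30 == 24)
step 5: [delta@root] false

Answer: false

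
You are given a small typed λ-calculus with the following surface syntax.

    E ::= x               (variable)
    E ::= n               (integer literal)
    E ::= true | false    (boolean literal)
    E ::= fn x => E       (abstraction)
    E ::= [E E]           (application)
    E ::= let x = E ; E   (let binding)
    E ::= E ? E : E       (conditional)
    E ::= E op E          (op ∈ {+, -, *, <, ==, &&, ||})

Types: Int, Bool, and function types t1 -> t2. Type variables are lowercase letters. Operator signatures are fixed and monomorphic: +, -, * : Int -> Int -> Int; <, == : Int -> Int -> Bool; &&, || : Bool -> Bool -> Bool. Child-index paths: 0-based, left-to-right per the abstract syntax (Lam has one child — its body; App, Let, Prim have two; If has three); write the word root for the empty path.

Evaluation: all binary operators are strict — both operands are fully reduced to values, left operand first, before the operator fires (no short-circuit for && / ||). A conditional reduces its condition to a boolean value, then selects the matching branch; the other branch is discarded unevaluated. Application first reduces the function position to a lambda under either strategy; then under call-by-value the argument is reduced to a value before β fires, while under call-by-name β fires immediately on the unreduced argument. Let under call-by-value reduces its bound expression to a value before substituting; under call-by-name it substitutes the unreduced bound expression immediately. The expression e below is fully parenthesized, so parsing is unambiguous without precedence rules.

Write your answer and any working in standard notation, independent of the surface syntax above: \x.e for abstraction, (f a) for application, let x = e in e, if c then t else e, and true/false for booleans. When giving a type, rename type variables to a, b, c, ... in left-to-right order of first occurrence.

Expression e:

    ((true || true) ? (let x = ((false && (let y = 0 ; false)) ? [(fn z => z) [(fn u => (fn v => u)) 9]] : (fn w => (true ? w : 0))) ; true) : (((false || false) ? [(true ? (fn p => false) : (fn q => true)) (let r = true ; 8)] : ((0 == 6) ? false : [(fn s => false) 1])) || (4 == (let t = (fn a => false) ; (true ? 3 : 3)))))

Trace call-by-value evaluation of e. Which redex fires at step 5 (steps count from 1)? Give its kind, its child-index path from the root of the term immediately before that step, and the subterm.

Working:
step 0: (if (true || true) then (let x = (if (false && (let y = 0 in false)) then ((\z.z) ((\u.(\v.u)) 9)) else (\w.(if true then w else 0))) in true) else ((if (false || false) then ((if true then (\p.false) else (\q.true)) (let r = true in 8)) else (if (0 == 6) then false else ((\s.false) 1))) || (4 == (let t = (\a.false) in (if true then 3 else 3)))))
step 1: [delta@0] (if true then (let x = (if (false && (let y = 0 in false)) then ((\z.z) ((\u.(\v.u)) 9)) else (\w.(if true then w else 0))) in true) else ((if (false || false) then ((if true then (\p.false) else (\q.true)) (let r = true in 8)) else (if (0 == 6) then false else ((\s.false) 1))) || (4 == (let t = (\a.false) in (if true then 3 else 3)))))
step 2: [if@root] (let x = (if (false && (let y = 0 in false)) then ((\z.z) ((\u.(\v.u)) 9)) else (\w.(if true then w else 0))) in true)
step 3: [let@0.0.1] (let x = (if (false && false) then ((\z.z) ((\u.(\v.u)) 9)) else (\w.(if true then w else 0))) in true)
step 4: [delta@0.0] (let x = (if false then ((\z.z) ((\u.(\v.u)) 9)) else (\w.(if true then w else 0))) in true)
step 5: [if@0] (let x = (\w.(if true then w else 0)) in true)

Answer: if at 0 : (if false then ((\z.z) ((\u.(\v.u)) 9)) else (\w.(if true then w else 0)))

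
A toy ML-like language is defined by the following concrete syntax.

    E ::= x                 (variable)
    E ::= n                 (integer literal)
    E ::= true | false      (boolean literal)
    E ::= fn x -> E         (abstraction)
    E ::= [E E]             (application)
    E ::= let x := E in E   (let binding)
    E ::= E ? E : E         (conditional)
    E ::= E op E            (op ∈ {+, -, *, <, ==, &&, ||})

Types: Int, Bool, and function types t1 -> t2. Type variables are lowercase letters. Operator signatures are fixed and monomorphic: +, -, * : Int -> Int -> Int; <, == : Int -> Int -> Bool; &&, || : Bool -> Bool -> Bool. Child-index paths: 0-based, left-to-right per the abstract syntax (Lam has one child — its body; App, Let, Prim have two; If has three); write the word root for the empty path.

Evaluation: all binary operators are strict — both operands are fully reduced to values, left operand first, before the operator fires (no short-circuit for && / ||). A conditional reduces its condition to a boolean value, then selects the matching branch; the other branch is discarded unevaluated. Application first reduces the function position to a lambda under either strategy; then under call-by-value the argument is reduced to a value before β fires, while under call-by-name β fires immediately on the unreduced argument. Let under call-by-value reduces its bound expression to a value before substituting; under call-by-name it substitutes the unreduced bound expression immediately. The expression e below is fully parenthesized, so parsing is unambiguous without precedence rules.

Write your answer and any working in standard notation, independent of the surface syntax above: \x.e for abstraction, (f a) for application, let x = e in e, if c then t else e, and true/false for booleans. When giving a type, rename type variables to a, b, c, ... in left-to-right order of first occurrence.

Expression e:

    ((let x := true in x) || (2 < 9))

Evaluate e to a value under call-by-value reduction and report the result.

Answer: true

Trace:
step 0: ((let x = true in x) || (2 < 9))
step 1: [let@0] (true || (2 < 9))
step 2: [delta@1] (true || true)
step 3: [delta@root] true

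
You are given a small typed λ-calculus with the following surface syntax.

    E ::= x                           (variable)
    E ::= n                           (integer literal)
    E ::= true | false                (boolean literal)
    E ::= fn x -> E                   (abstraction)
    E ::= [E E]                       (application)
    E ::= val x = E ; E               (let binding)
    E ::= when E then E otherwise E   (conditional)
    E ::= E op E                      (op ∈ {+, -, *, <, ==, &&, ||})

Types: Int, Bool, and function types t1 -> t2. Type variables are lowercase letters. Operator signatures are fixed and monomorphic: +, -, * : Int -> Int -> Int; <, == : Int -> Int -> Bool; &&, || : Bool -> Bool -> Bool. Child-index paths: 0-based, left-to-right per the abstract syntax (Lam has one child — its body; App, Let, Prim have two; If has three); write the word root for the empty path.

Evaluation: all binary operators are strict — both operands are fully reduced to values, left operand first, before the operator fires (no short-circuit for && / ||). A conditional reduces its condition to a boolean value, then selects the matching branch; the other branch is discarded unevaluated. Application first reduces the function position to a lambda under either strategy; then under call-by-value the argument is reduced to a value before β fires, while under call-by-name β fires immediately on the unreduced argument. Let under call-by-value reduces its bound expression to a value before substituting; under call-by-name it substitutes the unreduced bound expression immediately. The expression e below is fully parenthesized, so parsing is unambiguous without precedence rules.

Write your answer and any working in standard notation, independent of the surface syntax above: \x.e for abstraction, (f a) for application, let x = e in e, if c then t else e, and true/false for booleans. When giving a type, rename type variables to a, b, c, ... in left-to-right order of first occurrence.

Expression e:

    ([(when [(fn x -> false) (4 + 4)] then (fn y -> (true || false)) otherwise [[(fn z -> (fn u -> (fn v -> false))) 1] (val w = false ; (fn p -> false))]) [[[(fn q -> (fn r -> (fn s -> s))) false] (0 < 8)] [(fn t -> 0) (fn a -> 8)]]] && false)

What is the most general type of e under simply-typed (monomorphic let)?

Working:
\x._ : a -> Bool
  unify Int ~ Int
  unify Int ~ Int
  unify a -> Bool ~ Int -> b
  unify a ~ Int
  unify Bool ~ b
_ _ : Bool
  unify Bool ~ Bool
  unify Bool ~ Bool
  unify Bool ~ Bool
\y._ : c -> Bool
\v._ : f -> Bool
\u._ : e -> f -> Bool
\z._ : d -> e -> f -> Bool
  unify d -> e -> f -> Bool ~ Int -> g
  unify d ~ Int
  unify e -> f -> Bool ~ g
_ _ : e -> f -> Bool
let w : Bool
\p._ : h -> Bool
  unify e -> f -> Bool ~ (h -> Bool) -> i
  unify e ~ h -> Bool
  unify f -> Bool ~ i
_ _ : f -> Bool
  unify c -> Bool ~ f -> Bool
  unify c ~ f
  unify Bool ~ Bool
s : l
\s._ : l -> l
\r._ : k -> l -> l
\q._ : j -> k -> l -> l
  unify j -> k -> l -> l ~ Bool -> m
  unify j ~ Bool
  unify k -> l -> l ~ m
_ _ : k -> l -> l
  unify Int ~ Int
  unify Int ~ Int
  unify k -> l -> l ~ Bool -> n
  unify k ~ Bool
  unify l -> l ~ n
_ _ : l -> l
\t._ : o -> Int
\a._ : p -> Int
  unify o -> Int ~ (p -> Int) -> q
  unify o ~ p -> Int
  unify Int ~ q
_ _ : Int
  unify l -> l ~ Int -> r
  unify l ~ Int
  unify Int ~ r
_ _ : Int
  unify f -> Bool ~ Int -> s
  unify f ~ Int
  unify Bool ~ s
_ _ : Bool
  unify Bool ~ Bool
  unify Bool ~ Bool

Answer: Bool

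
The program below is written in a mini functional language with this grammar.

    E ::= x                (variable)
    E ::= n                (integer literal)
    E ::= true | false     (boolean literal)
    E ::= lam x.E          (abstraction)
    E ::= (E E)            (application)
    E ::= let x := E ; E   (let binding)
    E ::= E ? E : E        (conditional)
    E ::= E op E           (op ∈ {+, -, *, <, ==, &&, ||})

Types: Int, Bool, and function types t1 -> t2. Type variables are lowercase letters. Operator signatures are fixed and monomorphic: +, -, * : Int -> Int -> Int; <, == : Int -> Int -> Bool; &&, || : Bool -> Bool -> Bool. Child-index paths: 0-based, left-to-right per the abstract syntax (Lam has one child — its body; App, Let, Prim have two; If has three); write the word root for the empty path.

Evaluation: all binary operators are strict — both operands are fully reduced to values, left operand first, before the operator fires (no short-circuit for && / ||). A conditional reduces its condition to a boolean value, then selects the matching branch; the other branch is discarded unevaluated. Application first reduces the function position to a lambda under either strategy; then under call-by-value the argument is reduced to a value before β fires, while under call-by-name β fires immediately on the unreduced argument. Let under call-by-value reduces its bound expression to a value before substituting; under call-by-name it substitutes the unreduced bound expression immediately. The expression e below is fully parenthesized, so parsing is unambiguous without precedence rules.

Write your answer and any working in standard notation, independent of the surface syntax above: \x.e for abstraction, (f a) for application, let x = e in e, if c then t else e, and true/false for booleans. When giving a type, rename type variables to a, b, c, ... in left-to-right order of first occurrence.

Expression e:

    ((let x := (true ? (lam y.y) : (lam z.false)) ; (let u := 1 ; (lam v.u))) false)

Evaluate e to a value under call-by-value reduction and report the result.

Answer: 1

Working:
step 0: ((let x = (if true then (\y.y) else (\z.false)) in (let u = 1 in (\v.u))) false)
step 1: [if@0.0] ((let x = (\y.y) in (let u = 1 in (\v.u))) false)
step 2: [let@0] ((let u = 1 in (\v.u)) false)
step 3: [let@0] ((\v.1) false)
step 4: [beta@root] 1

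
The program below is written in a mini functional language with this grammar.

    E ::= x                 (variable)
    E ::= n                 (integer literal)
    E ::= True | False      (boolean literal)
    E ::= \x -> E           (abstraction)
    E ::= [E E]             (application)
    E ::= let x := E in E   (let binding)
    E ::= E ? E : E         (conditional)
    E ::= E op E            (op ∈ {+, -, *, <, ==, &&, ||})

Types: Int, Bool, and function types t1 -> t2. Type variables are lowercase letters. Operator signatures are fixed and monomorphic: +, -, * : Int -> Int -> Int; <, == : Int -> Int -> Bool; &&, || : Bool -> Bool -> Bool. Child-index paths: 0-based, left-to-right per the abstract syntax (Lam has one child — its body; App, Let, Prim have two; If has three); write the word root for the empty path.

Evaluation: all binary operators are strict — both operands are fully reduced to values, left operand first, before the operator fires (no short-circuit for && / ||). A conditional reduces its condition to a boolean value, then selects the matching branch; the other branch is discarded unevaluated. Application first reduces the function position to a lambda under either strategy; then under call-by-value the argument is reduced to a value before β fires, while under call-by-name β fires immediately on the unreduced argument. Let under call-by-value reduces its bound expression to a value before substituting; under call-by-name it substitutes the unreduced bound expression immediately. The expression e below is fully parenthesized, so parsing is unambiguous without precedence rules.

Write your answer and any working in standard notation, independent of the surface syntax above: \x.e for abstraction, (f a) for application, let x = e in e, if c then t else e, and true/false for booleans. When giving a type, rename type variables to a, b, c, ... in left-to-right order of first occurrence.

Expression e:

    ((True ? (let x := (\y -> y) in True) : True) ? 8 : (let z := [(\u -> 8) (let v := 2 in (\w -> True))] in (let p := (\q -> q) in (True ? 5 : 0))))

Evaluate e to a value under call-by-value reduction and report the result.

Answer: 8

Working:
step 0: (if (if true then (let x = (\y.y) in true) else true) then 8 else (let z = ((\u.8) (let v = 2 in (\w.true))) in (let p = (\q.q) in (if true then 5 else 0))))
step 1: [if@0] (if (let x = (\y.y) in true) then 8 else (let z = ((\u.8) (let v = 2 in (\w.true))) in (let p = (\q.q) in (if true then 5 else 0))))
step 2: [let@0] (if true then 8 else (let z = ((\u.8) (let v = 2 in (\w.true))) in (let p = (\q.q) in (if true then 5 else 0))))
step 3: [if@root] 8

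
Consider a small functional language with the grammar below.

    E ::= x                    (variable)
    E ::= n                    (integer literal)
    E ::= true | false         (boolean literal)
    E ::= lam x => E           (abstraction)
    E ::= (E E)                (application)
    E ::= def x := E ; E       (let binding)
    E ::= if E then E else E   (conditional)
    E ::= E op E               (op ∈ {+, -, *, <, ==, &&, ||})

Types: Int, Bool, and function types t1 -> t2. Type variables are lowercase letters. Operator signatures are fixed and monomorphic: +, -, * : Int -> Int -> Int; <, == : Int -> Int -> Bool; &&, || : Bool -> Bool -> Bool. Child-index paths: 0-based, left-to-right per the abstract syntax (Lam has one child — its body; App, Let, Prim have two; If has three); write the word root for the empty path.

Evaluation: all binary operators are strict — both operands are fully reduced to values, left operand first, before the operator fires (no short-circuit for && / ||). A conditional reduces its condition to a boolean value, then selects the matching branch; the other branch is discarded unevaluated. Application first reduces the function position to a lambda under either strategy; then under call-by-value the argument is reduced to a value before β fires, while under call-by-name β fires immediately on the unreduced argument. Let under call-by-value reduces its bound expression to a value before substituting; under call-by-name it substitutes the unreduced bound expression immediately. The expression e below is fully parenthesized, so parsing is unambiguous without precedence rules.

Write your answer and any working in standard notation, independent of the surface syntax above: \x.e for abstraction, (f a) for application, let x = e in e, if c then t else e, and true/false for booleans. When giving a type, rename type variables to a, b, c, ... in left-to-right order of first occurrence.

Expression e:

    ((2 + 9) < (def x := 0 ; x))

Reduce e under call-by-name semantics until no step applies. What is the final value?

Derivation:
step 0: ((2 + 9) < (let x = 0 in x))
step 1: [delta@0] (11 < (let x = 0 in x))
step 2: [let@1] (11 < 0)
step 3: [delta@root] false

Answer: false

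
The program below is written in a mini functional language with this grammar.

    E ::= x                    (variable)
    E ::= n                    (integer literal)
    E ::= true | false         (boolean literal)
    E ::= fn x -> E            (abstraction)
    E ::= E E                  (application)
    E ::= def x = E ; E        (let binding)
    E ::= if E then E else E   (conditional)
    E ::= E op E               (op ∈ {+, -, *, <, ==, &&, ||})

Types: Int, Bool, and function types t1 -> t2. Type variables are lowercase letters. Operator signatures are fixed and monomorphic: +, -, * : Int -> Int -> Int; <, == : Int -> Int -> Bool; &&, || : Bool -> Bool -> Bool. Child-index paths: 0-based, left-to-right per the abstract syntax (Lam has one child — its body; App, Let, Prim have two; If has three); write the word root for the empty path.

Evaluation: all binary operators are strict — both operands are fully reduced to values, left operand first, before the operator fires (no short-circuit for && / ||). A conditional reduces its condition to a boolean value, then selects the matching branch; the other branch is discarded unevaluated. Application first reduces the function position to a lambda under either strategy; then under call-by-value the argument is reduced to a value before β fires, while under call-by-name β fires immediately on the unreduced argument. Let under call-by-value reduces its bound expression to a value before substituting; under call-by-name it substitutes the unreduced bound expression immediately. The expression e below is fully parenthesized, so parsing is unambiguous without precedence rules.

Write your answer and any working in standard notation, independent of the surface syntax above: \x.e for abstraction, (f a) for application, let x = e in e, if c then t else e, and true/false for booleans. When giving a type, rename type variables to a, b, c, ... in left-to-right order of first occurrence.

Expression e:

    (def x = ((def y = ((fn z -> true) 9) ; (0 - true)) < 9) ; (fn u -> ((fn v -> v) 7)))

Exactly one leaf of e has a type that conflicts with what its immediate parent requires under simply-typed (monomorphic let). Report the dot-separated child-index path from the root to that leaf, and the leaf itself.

Working:
\z._ : a -> Bool
  unify a -> Bool ~ Int -> b
  unify a ~ Int
  unify Bool ~ b
_ _ : Bool
let y : Bool
  unify Int ~ Int
  unify Bool ~ Int
  FAIL: mismatch Bool ~ Int

Answer: 0.0.1.1 : true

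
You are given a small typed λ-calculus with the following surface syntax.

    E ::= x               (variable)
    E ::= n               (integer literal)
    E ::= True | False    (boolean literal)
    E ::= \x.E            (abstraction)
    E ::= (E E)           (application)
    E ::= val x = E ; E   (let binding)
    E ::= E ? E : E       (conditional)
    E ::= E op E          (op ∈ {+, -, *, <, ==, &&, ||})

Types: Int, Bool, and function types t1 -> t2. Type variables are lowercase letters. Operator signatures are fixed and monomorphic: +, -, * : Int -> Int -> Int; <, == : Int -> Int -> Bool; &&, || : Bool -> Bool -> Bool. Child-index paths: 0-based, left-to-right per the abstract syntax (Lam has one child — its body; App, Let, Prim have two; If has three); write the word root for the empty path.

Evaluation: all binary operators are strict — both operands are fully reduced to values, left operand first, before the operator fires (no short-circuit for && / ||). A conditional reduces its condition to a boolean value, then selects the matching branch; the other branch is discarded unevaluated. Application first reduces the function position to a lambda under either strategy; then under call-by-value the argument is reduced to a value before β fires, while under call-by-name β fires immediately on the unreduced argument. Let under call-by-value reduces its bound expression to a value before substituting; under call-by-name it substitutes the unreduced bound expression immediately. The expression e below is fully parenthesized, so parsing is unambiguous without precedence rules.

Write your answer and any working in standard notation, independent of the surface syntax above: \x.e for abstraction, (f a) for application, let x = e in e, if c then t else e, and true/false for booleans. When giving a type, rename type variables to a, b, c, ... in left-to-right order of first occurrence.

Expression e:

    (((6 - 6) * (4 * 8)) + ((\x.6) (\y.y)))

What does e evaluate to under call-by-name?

Working:
step 0: (((6 - 6) * (4 * 8)) + ((\x.6) (\y.y)))
step 1: [delta@0.0] ((0 * (4 * 8)) + ((\x.6) (\y.y)))
step 2: [delta@0.1] ((0 * 32) + ((\x.6) (\y.y)))
step 3: [delta@0] (0 + ((\x.6) (\y.y)))
step 4: [beta@1] (0 + 6)
step 5: [delta@root] 6

Answer: 6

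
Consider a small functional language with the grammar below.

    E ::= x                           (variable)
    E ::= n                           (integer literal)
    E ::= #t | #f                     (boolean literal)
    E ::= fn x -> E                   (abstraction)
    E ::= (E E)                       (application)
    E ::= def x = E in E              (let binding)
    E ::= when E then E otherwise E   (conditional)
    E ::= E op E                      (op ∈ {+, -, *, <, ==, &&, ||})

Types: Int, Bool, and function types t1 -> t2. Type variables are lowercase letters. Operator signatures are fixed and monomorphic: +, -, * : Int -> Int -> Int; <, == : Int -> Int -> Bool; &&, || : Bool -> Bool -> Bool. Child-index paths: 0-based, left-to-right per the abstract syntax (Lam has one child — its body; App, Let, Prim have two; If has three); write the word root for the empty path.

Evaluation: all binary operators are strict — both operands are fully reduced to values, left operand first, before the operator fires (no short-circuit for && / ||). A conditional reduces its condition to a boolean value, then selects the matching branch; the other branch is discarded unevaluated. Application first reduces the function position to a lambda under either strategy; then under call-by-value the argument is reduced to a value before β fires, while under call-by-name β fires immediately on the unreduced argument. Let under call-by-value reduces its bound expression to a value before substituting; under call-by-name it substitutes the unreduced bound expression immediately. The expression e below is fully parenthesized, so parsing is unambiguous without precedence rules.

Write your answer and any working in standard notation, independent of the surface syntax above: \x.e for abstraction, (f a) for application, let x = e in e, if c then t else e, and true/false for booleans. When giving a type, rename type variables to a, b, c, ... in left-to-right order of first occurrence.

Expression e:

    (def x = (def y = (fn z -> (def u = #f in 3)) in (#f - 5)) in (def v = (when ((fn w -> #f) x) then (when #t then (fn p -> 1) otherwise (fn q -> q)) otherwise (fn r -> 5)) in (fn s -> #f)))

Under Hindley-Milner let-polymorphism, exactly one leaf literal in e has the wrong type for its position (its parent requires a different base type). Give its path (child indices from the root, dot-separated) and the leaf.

Working:
let u : Bool
\z._ : a -> Int
let y : forall. a -> Int
  unify Bool ~ Int
  FAIL: mismatch Bool ~ Int

Answer: 0.1.0 : false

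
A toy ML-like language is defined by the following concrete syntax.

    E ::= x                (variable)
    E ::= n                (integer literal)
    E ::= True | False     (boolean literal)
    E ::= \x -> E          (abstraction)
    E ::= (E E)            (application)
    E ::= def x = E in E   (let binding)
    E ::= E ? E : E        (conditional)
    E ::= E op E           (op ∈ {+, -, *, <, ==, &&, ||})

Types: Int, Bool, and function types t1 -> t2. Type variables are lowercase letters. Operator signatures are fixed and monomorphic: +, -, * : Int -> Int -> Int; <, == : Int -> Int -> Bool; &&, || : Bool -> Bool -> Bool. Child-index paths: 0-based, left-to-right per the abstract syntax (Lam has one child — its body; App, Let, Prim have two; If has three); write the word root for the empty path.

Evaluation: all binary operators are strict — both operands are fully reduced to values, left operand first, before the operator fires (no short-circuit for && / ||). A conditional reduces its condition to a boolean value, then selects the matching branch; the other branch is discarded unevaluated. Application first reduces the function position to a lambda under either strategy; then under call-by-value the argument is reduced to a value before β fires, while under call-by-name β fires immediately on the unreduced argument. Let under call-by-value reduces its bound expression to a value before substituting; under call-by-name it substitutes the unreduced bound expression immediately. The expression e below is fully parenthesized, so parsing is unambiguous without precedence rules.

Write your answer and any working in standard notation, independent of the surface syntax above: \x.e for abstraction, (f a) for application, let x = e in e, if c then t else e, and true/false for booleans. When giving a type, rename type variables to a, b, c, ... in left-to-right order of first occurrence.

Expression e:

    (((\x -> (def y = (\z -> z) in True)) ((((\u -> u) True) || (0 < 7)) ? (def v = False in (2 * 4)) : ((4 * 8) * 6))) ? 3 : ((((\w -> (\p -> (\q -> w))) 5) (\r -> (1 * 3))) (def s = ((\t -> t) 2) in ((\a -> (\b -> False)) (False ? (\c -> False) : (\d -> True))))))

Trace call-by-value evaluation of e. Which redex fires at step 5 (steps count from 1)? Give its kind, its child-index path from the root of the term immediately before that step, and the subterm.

Answer: let at 0.1 : (let v = false in (2 * 4))

Working:
step 0: (if ((\x.(let y = (\z.z) in true)) (if (((\u.u) true) || (0 < 7)) then (let v = false in (2 * 4)) else ((4 * 8) * 6))) then 3 else ((((\w.(\p.(\q.w))) 5) (\r.(1 * 3))) (let s = ((\t.t) 2) in ((\a.(\b.false)) (if false then (\c.false) else (\d.true))))))
step 1: [beta@0.1.0.0] (if ((\x.(let y = (\z.z) in true)) (if (true || (0 < 7)) then (let v = false in (2 * 4)) else ((4 * 8) * 6))) then 3 else ((((\w.(\p.(\q.w))) 5) (\r.(1 * 3))) (let s = ((\t.t) 2) in ((\a.(\b.false)) (if false then (\c.false) else (\d.true))))))
step 2: [delta@0.1.0.1] (if ((\x.(let y = (\z.z) in true)) (if (true || true) then (let v = false in (2 * 4)) else ((4 * 8) * 6))) then 3 else ((((\w.(\p.(\q.w))) 5) (\r.(1 * 3))) (let s = ((\t.t) 2) in ((\a.(\b.false)) (if false then (\c.false) else (\d.true))))))
step 3: [delta@0.1.0] (if ((\x.(let y = (\z.z) in true)) (if true then (let v = false in (2 * 4)) else ((4 * 8) * 6))) then 3 else ((((\w.(\p.(\q.w))) 5) (\r.(1 * 3))) (let s = ((\t.t) 2) in ((\a.(\b.false)) (if false then (\c.false) else (\d.true))))))
step 4: [if@0.1] (if ((\x.(let y = (\z.z) in true)) (let v = false in (2 * 4))) then 3 else ((((\w.(\p.(\q.w))) 5) (\r.(1 * 3))) (let s = ((\t.t) 2) in ((\a.(\b.false)) (if false then (\c.false) else (\d.true))))))
step 5: [let@0.1] (if ((\x.(let y = (\z.z) in true)) (2 * 4)) then 3 else ((((\w.(\p.(\q.w))) 5) (\r.(1 * 3))) (let s = ((\t.t) 2) in ((\a.(\b.false)) (if false then (\c.false) else (\d.true))))))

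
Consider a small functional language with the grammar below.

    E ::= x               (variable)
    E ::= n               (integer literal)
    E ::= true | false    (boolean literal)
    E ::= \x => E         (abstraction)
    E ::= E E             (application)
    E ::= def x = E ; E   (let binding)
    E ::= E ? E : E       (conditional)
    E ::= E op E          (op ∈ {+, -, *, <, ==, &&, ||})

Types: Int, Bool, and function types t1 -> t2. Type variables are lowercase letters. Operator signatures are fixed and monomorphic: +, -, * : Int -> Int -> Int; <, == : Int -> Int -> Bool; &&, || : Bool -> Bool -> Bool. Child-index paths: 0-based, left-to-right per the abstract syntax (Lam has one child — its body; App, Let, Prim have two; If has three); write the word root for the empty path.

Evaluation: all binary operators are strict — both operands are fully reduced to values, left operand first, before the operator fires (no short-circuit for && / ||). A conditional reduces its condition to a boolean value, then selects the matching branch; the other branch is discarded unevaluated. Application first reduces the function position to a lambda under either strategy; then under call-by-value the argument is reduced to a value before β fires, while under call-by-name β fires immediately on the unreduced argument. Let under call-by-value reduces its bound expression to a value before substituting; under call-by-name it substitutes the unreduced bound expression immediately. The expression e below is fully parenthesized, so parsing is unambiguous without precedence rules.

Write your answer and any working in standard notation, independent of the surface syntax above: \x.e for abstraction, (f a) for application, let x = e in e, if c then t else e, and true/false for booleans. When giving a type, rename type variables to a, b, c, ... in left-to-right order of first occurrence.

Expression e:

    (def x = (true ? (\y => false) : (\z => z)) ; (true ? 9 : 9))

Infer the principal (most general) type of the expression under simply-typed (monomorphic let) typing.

Answer: Int

Derivation:
  unify Bool ~ Bool
\y._ : a -> Bool
z : b
\z._ : b -> b
  unify a -> Bool ~ b -> b
  unify a ~ b
  unify Bool ~ b
let x : Bool -> Bool
  unify Bool ~ Bool
  unify Int ~ Int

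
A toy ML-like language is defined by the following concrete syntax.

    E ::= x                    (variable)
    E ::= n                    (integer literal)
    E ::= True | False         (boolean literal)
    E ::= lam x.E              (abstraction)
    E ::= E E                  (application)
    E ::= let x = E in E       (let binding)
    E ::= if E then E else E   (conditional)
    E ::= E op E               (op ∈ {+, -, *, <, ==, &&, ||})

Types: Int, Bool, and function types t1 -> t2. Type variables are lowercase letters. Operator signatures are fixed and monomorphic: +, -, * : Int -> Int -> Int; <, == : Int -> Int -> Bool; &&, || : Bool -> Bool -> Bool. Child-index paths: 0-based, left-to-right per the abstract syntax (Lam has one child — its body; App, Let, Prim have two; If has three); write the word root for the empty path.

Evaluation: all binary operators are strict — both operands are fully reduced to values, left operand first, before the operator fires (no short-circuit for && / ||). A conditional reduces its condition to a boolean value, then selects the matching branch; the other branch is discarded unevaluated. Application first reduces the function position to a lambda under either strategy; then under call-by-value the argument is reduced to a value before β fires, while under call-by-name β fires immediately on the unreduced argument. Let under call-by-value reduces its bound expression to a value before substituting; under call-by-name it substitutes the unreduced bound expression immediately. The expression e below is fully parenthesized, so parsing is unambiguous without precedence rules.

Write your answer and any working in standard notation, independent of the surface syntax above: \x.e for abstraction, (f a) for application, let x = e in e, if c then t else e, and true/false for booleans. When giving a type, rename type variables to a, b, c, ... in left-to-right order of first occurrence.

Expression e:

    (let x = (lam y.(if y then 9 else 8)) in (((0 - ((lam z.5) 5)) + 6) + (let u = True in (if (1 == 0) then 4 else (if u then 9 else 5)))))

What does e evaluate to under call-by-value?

Derivation:
step 0: (let x = (\y.(if y then 9 else 8)) in (((0 - ((\z.5) 5)) + 6) + (let u = true in (if (1 == 0) then 4 else (if u then 9 else 5)))))
step 1: [let@root] (((0 - ((\z.5) 5)) + 6) + (let u = true in (if (1 == 0) then 4 else (if u then 9 else 5))))
step 2: [beta@0.0.1] (((0 - 5) + 6) + (let u = true in (if (1 == 0) then 4 else (if u then 9 else 5))))
step 3: [delta@0.0] ((-5 + 6) + (let u = true in (if (1 == 0) then 4 else (if u then 9 else 5))))
step 4: [delta@0] (1 + (let u = true in (if (1 == 0) then 4 else (if u then 9 else 5))))
step 5: [let@1] (1 + (if (1 == 0) then 4 else (if true then 9 else 5)))
step 6: [delta@1.0] (1 + (if false then 4 else (if true then 9 else 5)))
step 7: [if@1] (1 + (if true then 9 else 5))
step 8: [if@1] (1 + 9)
step 9: [delta@root] 10

Answer: 10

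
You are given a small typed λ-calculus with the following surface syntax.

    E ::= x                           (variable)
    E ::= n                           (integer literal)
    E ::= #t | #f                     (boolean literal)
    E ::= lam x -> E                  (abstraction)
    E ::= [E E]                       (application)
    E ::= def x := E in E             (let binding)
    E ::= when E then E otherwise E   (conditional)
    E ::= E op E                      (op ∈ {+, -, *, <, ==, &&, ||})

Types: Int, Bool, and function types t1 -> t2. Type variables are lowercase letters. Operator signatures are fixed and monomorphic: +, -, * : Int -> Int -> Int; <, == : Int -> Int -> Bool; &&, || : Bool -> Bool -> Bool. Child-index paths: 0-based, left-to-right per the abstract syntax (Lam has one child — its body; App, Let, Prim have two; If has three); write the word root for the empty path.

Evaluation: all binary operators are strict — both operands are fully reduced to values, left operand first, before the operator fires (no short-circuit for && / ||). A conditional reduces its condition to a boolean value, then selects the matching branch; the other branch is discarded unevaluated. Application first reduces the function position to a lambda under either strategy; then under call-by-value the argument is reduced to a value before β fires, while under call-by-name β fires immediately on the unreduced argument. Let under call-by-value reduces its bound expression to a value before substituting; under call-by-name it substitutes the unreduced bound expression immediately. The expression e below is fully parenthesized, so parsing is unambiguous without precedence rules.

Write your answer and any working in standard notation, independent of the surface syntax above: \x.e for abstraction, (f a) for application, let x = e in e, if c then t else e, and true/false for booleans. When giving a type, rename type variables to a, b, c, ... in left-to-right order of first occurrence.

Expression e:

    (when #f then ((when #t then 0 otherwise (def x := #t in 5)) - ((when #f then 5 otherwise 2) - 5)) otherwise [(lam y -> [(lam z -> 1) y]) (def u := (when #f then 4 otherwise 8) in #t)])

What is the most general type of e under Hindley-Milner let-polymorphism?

Answer: Int

Working:
  unify Bool ~ Bool
  unify Bool ~ Bool
let x : Bool
  unify Int ~ Int
  unify Int ~ Int
  unify Bool ~ Bool
  unify Int ~ Int
  unify Int ~ Int
  unify Int ~ Int
  unify Int ~ Int
\z._ : b -> Int
y : a
  unify b -> Int ~ a -> c
  unify b ~ a
  unify Int ~ c
_ _ : Int
\y._ : a -> Int
  unify Bool ~ Bool
  unify Int ~ Int
let u : Int
  unify a -> Int ~ Bool -> d
  unify a ~ Bool
  unify Int ~ d
_ _ : Int
  unify Int ~ Int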